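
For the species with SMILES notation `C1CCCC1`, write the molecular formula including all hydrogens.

Heavy atoms from the SMILES: 5 C.
Implicit hydrogens by atom environment:
  5 × C: 2 H each → 10
  Total hydrogens = 10.
Molecular formula: C5H10

C5H10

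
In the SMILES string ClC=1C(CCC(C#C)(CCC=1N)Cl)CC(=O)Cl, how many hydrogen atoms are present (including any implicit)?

14

Hydrogens are implicit in SMILES; fill each atom to its normal valence:
  5 × C: 2 H each → 10
  5 × C: no H
  3 × Cl: no H
  2 × C: 1 H each → 2
  1 × N: 2 H
  1 × O: no H
  Total hydrogens = 14.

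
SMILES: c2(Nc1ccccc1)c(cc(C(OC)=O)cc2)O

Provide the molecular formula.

Heavy atoms from the SMILES: 14 C, 1 N, 3 O.
Implicit hydrogens by atom environment:
  8 × C (aromatic): 1 H each → 8
  4 × C (aromatic): no H
  2 × O: no H
  1 × C: 3 H
  1 × C: no H
  1 × N: 1 H
  1 × O: 1 H
  Total hydrogens = 13.
Molecular formula: C14H13NO3

C14H13NO3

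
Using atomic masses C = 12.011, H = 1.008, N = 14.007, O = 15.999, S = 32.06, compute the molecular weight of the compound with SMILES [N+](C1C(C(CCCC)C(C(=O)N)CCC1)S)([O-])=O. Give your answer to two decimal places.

Molecular formula: C12H22N2O3S.
M = 12×12.011 + 22×1.008 + 2×14.007 + 3×15.999 + 1×32.06 = 274.38 g/mol.

274.38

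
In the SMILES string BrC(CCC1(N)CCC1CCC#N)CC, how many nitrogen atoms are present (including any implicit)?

2

The symbol for nitrogen appears 2 times in the SMILES.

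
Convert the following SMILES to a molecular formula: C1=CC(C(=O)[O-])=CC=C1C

C8H7O2-

Heavy atoms from the SMILES: 8 C, 2 O.
Implicit hydrogens by atom environment:
  4 × C (aromatic): 1 H each → 4
  2 × C (aromatic): no H
  1 × C: 3 H
  1 × C: no H
  1 × O: no H
  1 × O (charge -1): no H
  Total hydrogens = 7.
Net charge -1.
Molecular formula: C8H7O2-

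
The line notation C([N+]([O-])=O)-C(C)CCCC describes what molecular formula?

Heavy atoms from the SMILES: 7 C, 1 N, 2 O.
Implicit hydrogens by atom environment:
  4 × C: 2 H each → 8
  2 × C: 3 H each → 6
  1 × C: 1 H
  1 × N (charge +1): no H
  1 × O: no H
  1 × O (charge -1): no H
  Total hydrogens = 15.
Molecular formula: C7H15NO2

C7H15NO2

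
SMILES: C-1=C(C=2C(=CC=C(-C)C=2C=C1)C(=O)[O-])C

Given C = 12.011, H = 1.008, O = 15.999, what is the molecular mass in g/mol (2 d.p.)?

199.23

Molecular formula: C13H11O2-.
M = 13×12.011 + 11×1.008 + 2×15.999 = 199.23 g/mol.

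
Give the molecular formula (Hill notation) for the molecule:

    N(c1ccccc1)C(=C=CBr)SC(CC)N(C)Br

C13H16Br2N2S

Heavy atoms from the SMILES: 2 Br, 13 C, 2 N, 1 S.
Implicit hydrogens by atom environment:
  5 × C (aromatic): 1 H each → 5
  2 × Br: no H
  2 × C: 3 H each → 6
  2 × C: 1 H each → 2
  2 × C: no H
  1 × C: 2 H
  1 × C (aromatic): no H
  1 × N: 1 H
  1 × N: no H
  1 × S: no H
  Total hydrogens = 16.
Molecular formula: C13H16Br2N2S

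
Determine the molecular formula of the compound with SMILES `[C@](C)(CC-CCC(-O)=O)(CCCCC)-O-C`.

C13H26O3

Heavy atoms from the SMILES: 13 C, 3 O.
Implicit hydrogens by atom environment:
  8 × C: 2 H each → 16
  3 × C: 3 H each → 9
  2 × C: no H
  2 × O: no H
  1 × O: 1 H
  Total hydrogens = 26.
Molecular formula: C13H26O3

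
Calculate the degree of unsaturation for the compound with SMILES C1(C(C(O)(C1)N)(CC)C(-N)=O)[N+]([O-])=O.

Molecular formula from the SMILES: C7H13N3O4.
DoU = (2C + 2 + N − H − X)/2 = (2·7 + 2 + 3 − 13 − 0)/2 = 6/2 = 3.
(Structurally: 1 ring(s) + 2 π bond(s) = 3.)

3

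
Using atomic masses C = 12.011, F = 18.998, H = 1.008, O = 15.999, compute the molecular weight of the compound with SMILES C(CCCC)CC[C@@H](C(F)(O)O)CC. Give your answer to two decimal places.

Molecular formula: C11H23FO2.
M = 11×12.011 + 1×18.998 + 23×1.008 + 2×15.999 = 206.30 g/mol.

206.30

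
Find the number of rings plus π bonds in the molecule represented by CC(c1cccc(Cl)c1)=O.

Molecular formula from the SMILES: C8H7ClO.
DoU = (2C + 2 + N − H − X)/2 = (2·8 + 2 + 0 − 7 − 1)/2 = 10/2 = 5.
(Structurally: 1 ring(s) + 4 π bond(s) = 5.)

5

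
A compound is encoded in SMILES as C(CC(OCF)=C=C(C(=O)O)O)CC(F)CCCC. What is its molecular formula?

C13H20F2O4

Heavy atoms from the SMILES: 13 C, 2 F, 4 O.
Implicit hydrogens by atom environment:
  7 × C: 2 H each → 14
  4 × C: no H
  2 × F: no H
  2 × O: 1 H each → 2
  2 × O: no H
  1 × C: 3 H
  1 × C: 1 H
  Total hydrogens = 20.
Molecular formula: C13H20F2O4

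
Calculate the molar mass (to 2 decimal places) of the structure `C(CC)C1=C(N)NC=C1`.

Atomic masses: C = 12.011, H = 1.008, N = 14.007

124.19

Molecular formula: C7H12N2.
M = 7×12.011 + 12×1.008 + 2×14.007 = 124.19 g/mol.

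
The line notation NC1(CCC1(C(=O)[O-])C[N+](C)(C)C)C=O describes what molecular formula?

Heavy atoms from the SMILES: 10 C, 2 N, 3 O.
Implicit hydrogens by atom environment:
  3 × C: 3 H each → 9
  3 × C: 2 H each → 6
  3 × C: no H
  2 × O: no H
  1 × C: 1 H
  1 × N: 2 H
  1 × N (charge +1): no H
  1 × O (charge -1): no H
  Total hydrogens = 18.
Molecular formula: C10H18N2O3

C10H18N2O3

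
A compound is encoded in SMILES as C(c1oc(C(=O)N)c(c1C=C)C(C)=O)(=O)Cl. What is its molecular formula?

Heavy atoms from the SMILES: 10 C, 1 Cl, 1 N, 4 O.
Implicit hydrogens by atom environment:
  4 × C (aromatic): no H
  3 × C: no H
  3 × O: no H
  1 × C: 3 H
  1 × C: 2 H
  1 × C: 1 H
  1 × Cl: no H
  1 × N: 2 H
  1 × O (aromatic): no H
  Total hydrogens = 8.
Molecular formula: C10H8ClNO4

C10H8ClNO4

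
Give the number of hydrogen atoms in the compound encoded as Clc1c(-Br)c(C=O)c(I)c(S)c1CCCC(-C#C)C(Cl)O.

Hydrogens are implicit in SMILES; fill each atom to its normal valence:
  6 × C (aromatic): no H
  4 × C: 1 H each → 4
  3 × C: 2 H each → 6
  2 × Cl: no H
  1 × Br: no H
  1 × C: no H
  1 × I: no H
  1 × O: 1 H
  1 × O: no H
  1 × S: 1 H
  Total hydrogens = 12.

12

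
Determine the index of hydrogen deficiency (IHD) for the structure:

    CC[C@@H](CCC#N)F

Molecular formula from the SMILES: C6H10FN.
DoU = (2C + 2 + N − H − X)/2 = (2·6 + 2 + 1 − 10 − 1)/2 = 4/2 = 2.
(Structurally: 0 ring(s) + 2 π bond(s) = 2.)

2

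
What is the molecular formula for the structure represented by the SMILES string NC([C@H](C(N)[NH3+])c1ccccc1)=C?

Heavy atoms from the SMILES: 10 C, 3 N.
Implicit hydrogens by atom environment:
  5 × C (aromatic): 1 H each → 5
  2 × C: 1 H each → 2
  2 × N: 2 H each → 4
  1 × C: 2 H
  1 × C: no H
  1 × C (aromatic): no H
  1 × N (charge +1): 3 H
  Total hydrogens = 16.
Net charge +1.
Molecular formula: C10H16N3+

C10H16N3+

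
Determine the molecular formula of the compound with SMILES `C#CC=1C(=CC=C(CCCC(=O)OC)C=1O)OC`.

Heavy atoms from the SMILES: 14 C, 4 O.
Implicit hydrogens by atom environment:
  4 × C (aromatic): no H
  3 × C: 2 H each → 6
  3 × O: no H
  2 × C: 3 H each → 6
  2 × C (aromatic): 1 H each → 2
  2 × C: no H
  1 × C: 1 H
  1 × O: 1 H
  Total hydrogens = 16.
Molecular formula: C14H16O4

C14H16O4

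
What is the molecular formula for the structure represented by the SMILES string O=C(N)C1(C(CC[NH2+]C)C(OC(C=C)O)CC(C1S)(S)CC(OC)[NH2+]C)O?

Heavy atoms from the SMILES: 17 C, 3 N, 5 O, 2 S.
Implicit hydrogens by atom environment:
  6 × C: 1 H each → 6
  5 × C: 2 H each → 10
  3 × C: 3 H each → 9
  3 × C: no H
  3 × O: no H
  2 × N (charge +1): 2 H each → 4
  2 × O: 1 H each → 2
  2 × S: 1 H each → 2
  1 × N: 2 H
  Total hydrogens = 35.
Net charge +2.
Molecular formula: [C17H35N3O5S2]2+

[C17H35N3O5S2]2+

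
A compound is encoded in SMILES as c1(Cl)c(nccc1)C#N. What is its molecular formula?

Heavy atoms from the SMILES: 6 C, 1 Cl, 2 N.
Implicit hydrogens by atom environment:
  3 × C (aromatic): 1 H each → 3
  2 × C (aromatic): no H
  1 × C: no H
  1 × Cl: no H
  1 × N (aromatic): no H
  1 × N: no H
  Total hydrogens = 3.
Molecular formula: C6H3ClN2

C6H3ClN2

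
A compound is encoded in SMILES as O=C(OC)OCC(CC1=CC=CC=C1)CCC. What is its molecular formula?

C14H20O3

Heavy atoms from the SMILES: 14 C, 3 O.
Implicit hydrogens by atom environment:
  5 × C (aromatic): 1 H each → 5
  4 × C: 2 H each → 8
  3 × O: no H
  2 × C: 3 H each → 6
  1 × C: 1 H
  1 × C: no H
  1 × C (aromatic): no H
  Total hydrogens = 20.
Molecular formula: C14H20O3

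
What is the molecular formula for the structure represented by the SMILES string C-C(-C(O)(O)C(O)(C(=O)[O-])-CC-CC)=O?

C9H15O6-

Heavy atoms from the SMILES: 9 C, 6 O.
Implicit hydrogens by atom environment:
  4 × C: no H
  3 × C: 2 H each → 6
  3 × O: 1 H each → 3
  2 × C: 3 H each → 6
  2 × O: no H
  1 × O (charge -1): no H
  Total hydrogens = 15.
Net charge -1.
Molecular formula: C9H15O6-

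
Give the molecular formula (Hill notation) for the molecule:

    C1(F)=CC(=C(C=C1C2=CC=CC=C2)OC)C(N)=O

Heavy atoms from the SMILES: 14 C, 1 F, 1 N, 2 O.
Implicit hydrogens by atom environment:
  7 × C (aromatic): 1 H each → 7
  5 × C (aromatic): no H
  2 × O: no H
  1 × C: 3 H
  1 × C: no H
  1 × F: no H
  1 × N: 2 H
  Total hydrogens = 12.
Molecular formula: C14H12FNO2

C14H12FNO2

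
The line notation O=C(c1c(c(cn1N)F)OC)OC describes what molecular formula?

C7H9FN2O3

Heavy atoms from the SMILES: 7 C, 1 F, 2 N, 3 O.
Implicit hydrogens by atom environment:
  3 × C (aromatic): no H
  3 × O: no H
  2 × C: 3 H each → 6
  1 × C (aromatic): 1 H
  1 × C: no H
  1 × F: no H
  1 × N: 2 H
  1 × N (aromatic): no H
  Total hydrogens = 9.
Molecular formula: C7H9FN2O3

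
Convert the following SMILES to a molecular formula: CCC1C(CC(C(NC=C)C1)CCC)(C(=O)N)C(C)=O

Heavy atoms from the SMILES: 16 C, 2 N, 2 O.
Implicit hydrogens by atom environment:
  6 × C: 2 H each → 12
  4 × C: 1 H each → 4
  3 × C: 3 H each → 9
  3 × C: no H
  2 × O: no H
  1 × N: 2 H
  1 × N: 1 H
  Total hydrogens = 28.
Molecular formula: C16H28N2O2

C16H28N2O2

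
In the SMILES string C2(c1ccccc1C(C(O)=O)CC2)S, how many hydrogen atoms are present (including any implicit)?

12

Hydrogens are implicit in SMILES; fill each atom to its normal valence:
  4 × C (aromatic): 1 H each → 4
  2 × C: 2 H each → 4
  2 × C: 1 H each → 2
  2 × C (aromatic): no H
  1 × C: no H
  1 × O: 1 H
  1 × O: no H
  1 × S: 1 H
  Total hydrogens = 12.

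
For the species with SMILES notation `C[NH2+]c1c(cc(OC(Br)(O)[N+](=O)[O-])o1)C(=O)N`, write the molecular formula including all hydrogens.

Heavy atoms from the SMILES: 1 Br, 7 C, 3 N, 6 O.
Implicit hydrogens by atom environment:
  3 × C (aromatic): no H
  3 × O: no H
  2 × C: no H
  1 × Br: no H
  1 × C: 3 H
  1 × C (aromatic): 1 H
  1 × N: 2 H
  1 × N (charge +1): 2 H
  1 × N (charge +1): no H
  1 × O: 1 H
  1 × O (aromatic): no H
  1 × O (charge -1): no H
  Total hydrogens = 9.
Net charge +1.
Molecular formula: C7H9BrN3O6+

C7H9BrN3O6+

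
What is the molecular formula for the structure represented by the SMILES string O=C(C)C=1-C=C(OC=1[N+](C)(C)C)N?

Heavy atoms from the SMILES: 9 C, 2 N, 2 O.
Implicit hydrogens by atom environment:
  4 × C: 3 H each → 12
  3 × C (aromatic): no H
  1 × C (aromatic): 1 H
  1 × C: no H
  1 × N: 2 H
  1 × N (charge +1): no H
  1 × O (aromatic): no H
  1 × O: no H
  Total hydrogens = 15.
Net charge +1.
Molecular formula: C9H15N2O2+

C9H15N2O2+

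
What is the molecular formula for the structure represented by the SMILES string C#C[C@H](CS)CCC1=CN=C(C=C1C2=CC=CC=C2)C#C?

C19H17NS

Heavy atoms from the SMILES: 19 C, 1 N, 1 S.
Implicit hydrogens by atom environment:
  7 × C (aromatic): 1 H each → 7
  4 × C (aromatic): no H
  3 × C: 2 H each → 6
  3 × C: 1 H each → 3
  2 × C: no H
  1 × N (aromatic): no H
  1 × S: 1 H
  Total hydrogens = 17.
Molecular formula: C19H17NS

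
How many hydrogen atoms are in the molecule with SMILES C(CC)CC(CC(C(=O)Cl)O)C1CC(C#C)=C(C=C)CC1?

Hydrogens are implicit in SMILES; fill each atom to its normal valence:
  8 × C: 2 H each → 16
  5 × C: 1 H each → 5
  4 × C: no H
  1 × C: 3 H
  1 × Cl: no H
  1 × O: 1 H
  1 × O: no H
  Total hydrogens = 25.

25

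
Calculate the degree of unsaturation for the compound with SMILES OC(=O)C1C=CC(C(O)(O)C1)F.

3

Molecular formula from the SMILES: C7H9FO4.
DoU = (2C + 2 + N − H − X)/2 = (2·7 + 2 + 0 − 9 − 1)/2 = 6/2 = 3.
(Structurally: 1 ring(s) + 2 π bond(s) = 3.)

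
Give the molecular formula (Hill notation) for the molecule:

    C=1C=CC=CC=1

C6H6

Heavy atoms from the SMILES: 6 C.
Implicit hydrogens by atom environment:
  6 × C (aromatic): 1 H each → 6
  Total hydrogens = 6.
Molecular formula: C6H6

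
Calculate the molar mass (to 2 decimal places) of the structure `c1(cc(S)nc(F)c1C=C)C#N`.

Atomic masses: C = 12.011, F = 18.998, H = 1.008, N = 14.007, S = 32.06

Molecular formula: C8H5FN2S.
M = 8×12.011 + 1×18.998 + 5×1.008 + 2×14.007 + 1×32.06 = 180.20 g/mol.

180.20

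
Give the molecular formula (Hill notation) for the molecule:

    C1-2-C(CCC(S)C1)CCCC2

Heavy atoms from the SMILES: 10 C, 1 S.
Implicit hydrogens by atom environment:
  7 × C: 2 H each → 14
  3 × C: 1 H each → 3
  1 × S: 1 H
  Total hydrogens = 18.
Molecular formula: C10H18S

C10H18S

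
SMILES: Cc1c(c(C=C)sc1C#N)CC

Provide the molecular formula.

Heavy atoms from the SMILES: 10 C, 1 N, 1 S.
Implicit hydrogens by atom environment:
  4 × C (aromatic): no H
  2 × C: 3 H each → 6
  2 × C: 2 H each → 4
  1 × C: 1 H
  1 × C: no H
  1 × N: no H
  1 × S (aromatic): no H
  Total hydrogens = 11.
Molecular formula: C10H11NS

C10H11NS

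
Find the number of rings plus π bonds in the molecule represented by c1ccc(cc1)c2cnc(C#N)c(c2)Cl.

10

Molecular formula from the SMILES: C12H7ClN2.
DoU = (2C + 2 + N − H − X)/2 = (2·12 + 2 + 2 − 7 − 1)/2 = 20/2 = 10.
(Structurally: 2 ring(s) + 8 π bond(s) = 10.)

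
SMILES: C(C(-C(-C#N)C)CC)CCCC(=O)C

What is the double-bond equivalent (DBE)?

Molecular formula from the SMILES: C12H21NO.
DoU = (2C + 2 + N − H − X)/2 = (2·12 + 2 + 1 − 21 − 0)/2 = 6/2 = 3.
(Structurally: 0 ring(s) + 3 π bond(s) = 3.)

3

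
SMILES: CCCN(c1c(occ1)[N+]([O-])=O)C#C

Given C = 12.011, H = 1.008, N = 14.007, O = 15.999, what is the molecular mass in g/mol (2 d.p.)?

194.19

Molecular formula: C9H10N2O3.
M = 9×12.011 + 10×1.008 + 2×14.007 + 3×15.999 = 194.19 g/mol.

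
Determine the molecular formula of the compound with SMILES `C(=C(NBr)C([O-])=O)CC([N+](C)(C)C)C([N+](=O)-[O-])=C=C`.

Heavy atoms from the SMILES: 1 Br, 11 C, 3 N, 4 O.
Implicit hydrogens by atom environment:
  4 × C: no H
  3 × C: 3 H each → 9
  2 × C: 2 H each → 4
  2 × C: 1 H each → 2
  2 × N (charge +1): no H
  2 × O: no H
  2 × O (charge -1): no H
  1 × Br: no H
  1 × N: 1 H
  Total hydrogens = 16.
Molecular formula: C11H16BrN3O4

C11H16BrN3O4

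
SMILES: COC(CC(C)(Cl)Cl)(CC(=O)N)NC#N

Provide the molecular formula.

Heavy atoms from the SMILES: 8 C, 2 Cl, 3 N, 2 O.
Implicit hydrogens by atom environment:
  4 × C: no H
  2 × C: 3 H each → 6
  2 × C: 2 H each → 4
  2 × Cl: no H
  2 × O: no H
  1 × N: 2 H
  1 × N: 1 H
  1 × N: no H
  Total hydrogens = 13.
Molecular formula: C8H13Cl2N3O2

C8H13Cl2N3O2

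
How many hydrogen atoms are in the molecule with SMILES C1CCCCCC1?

14

Hydrogens are implicit in SMILES; fill each atom to its normal valence:
  7 × C: 2 H each → 14
  Total hydrogens = 14.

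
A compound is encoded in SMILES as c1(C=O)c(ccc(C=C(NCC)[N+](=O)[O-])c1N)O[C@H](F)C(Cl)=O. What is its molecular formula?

Heavy atoms from the SMILES: 13 C, 1 Cl, 1 F, 3 N, 5 O.
Implicit hydrogens by atom environment:
  4 × C (aromatic): no H
  4 × O: no H
  3 × C: 1 H each → 3
  2 × C (aromatic): 1 H each → 2
  2 × C: no H
  1 × C: 3 H
  1 × C: 2 H
  1 × Cl: no H
  1 × F: no H
  1 × N: 2 H
  1 × N: 1 H
  1 × N (charge +1): no H
  1 × O (charge -1): no H
  Total hydrogens = 13.
Molecular formula: C13H13ClFN3O5

C13H13ClFN3O5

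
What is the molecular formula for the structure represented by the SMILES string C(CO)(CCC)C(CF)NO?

C7H16FNO2

Heavy atoms from the SMILES: 7 C, 1 F, 1 N, 2 O.
Implicit hydrogens by atom environment:
  4 × C: 2 H each → 8
  2 × C: 1 H each → 2
  2 × O: 1 H each → 2
  1 × C: 3 H
  1 × F: no H
  1 × N: 1 H
  Total hydrogens = 16.
Molecular formula: C7H16FNO2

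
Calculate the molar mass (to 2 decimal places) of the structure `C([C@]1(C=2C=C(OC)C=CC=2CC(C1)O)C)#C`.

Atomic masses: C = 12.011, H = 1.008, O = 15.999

Molecular formula: C14H16O2.
M = 14×12.011 + 16×1.008 + 2×15.999 = 216.28 g/mol.

216.28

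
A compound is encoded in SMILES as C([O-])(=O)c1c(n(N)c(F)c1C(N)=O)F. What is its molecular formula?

Heavy atoms from the SMILES: 6 C, 2 F, 3 N, 3 O.
Implicit hydrogens by atom environment:
  4 × C (aromatic): no H
  2 × C: no H
  2 × F: no H
  2 × N: 2 H each → 4
  2 × O: no H
  1 × N (aromatic): no H
  1 × O (charge -1): no H
  Total hydrogens = 4.
Net charge -1.
Molecular formula: C6H4F2N3O3-

C6H4F2N3O3-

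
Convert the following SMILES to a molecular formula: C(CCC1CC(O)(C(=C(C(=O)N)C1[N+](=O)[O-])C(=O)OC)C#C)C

Heavy atoms from the SMILES: 15 C, 2 N, 6 O.
Implicit hydrogens by atom environment:
  6 × C: no H
  4 × C: 2 H each → 8
  4 × O: no H
  3 × C: 1 H each → 3
  2 × C: 3 H each → 6
  1 × N: 2 H
  1 × N (charge +1): no H
  1 × O: 1 H
  1 × O (charge -1): no H
  Total hydrogens = 20.
Molecular formula: C15H20N2O6

C15H20N2O6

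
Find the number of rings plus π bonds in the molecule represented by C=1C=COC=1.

3

Molecular formula from the SMILES: C4H4O.
DoU = (2C + 2 + N − H − X)/2 = (2·4 + 2 + 0 − 4 − 0)/2 = 6/2 = 3.
(Structurally: 1 ring(s) + 2 π bond(s) = 3.)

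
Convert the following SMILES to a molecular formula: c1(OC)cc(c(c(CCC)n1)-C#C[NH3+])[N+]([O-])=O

C11H14N3O3+

Heavy atoms from the SMILES: 11 C, 3 N, 3 O.
Implicit hydrogens by atom environment:
  4 × C (aromatic): no H
  2 × C: 3 H each → 6
  2 × C: 2 H each → 4
  2 × C: no H
  2 × O: no H
  1 × C (aromatic): 1 H
  1 × N (charge +1): 3 H
  1 × N (aromatic): no H
  1 × N (charge +1): no H
  1 × O (charge -1): no H
  Total hydrogens = 14.
Net charge +1.
Molecular formula: C11H14N3O3+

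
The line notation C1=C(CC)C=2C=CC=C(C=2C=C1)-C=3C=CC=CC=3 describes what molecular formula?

C18H16

Heavy atoms from the SMILES: 18 C.
Implicit hydrogens by atom environment:
  11 × C (aromatic): 1 H each → 11
  5 × C (aromatic): no H
  1 × C: 3 H
  1 × C: 2 H
  Total hydrogens = 16.
Molecular formula: C18H16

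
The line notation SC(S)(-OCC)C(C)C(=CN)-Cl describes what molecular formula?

Heavy atoms from the SMILES: 7 C, 1 Cl, 1 N, 1 O, 2 S.
Implicit hydrogens by atom environment:
  2 × C: 3 H each → 6
  2 × C: 1 H each → 2
  2 × C: no H
  2 × S: 1 H each → 2
  1 × C: 2 H
  1 × Cl: no H
  1 × N: 2 H
  1 × O: no H
  Total hydrogens = 14.
Molecular formula: C7H14ClNOS2

C7H14ClNOS2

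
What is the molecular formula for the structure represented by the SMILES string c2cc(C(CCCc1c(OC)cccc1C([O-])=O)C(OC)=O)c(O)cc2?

Heavy atoms from the SMILES: 20 C, 6 O.
Implicit hydrogens by atom environment:
  7 × C (aromatic): 1 H each → 7
  5 × C (aromatic): no H
  4 × O: no H
  3 × C: 2 H each → 6
  2 × C: 3 H each → 6
  2 × C: no H
  1 × C: 1 H
  1 × O: 1 H
  1 × O (charge -1): no H
  Total hydrogens = 21.
Net charge -1.
Molecular formula: C20H21O6-

C20H21O6-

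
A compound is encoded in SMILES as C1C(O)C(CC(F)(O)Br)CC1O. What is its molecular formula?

C7H12BrFO3

Heavy atoms from the SMILES: 1 Br, 7 C, 1 F, 3 O.
Implicit hydrogens by atom environment:
  3 × C: 2 H each → 6
  3 × C: 1 H each → 3
  3 × O: 1 H each → 3
  1 × Br: no H
  1 × C: no H
  1 × F: no H
  Total hydrogens = 12.
Molecular formula: C7H12BrFO3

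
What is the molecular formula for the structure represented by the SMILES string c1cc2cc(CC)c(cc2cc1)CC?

C14H16

Heavy atoms from the SMILES: 14 C.
Implicit hydrogens by atom environment:
  6 × C (aromatic): 1 H each → 6
  4 × C (aromatic): no H
  2 × C: 3 H each → 6
  2 × C: 2 H each → 4
  Total hydrogens = 16.
Molecular formula: C14H16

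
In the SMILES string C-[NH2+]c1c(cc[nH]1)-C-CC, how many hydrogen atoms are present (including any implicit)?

15

Hydrogens are implicit in SMILES; fill each atom to its normal valence:
  2 × C: 3 H each → 6
  2 × C: 2 H each → 4
  2 × C (aromatic): 1 H each → 2
  2 × C (aromatic): no H
  1 × N (charge +1): 2 H
  1 × N (aromatic): 1 H
  Total hydrogens = 15.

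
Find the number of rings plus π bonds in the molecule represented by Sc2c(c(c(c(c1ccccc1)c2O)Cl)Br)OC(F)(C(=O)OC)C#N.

11

Molecular formula from the SMILES: C16H10BrClFNO4S.
DoU = (2C + 2 + N − H − X)/2 = (2·16 + 2 + 1 − 10 − 3)/2 = 22/2 = 11.
(Structurally: 2 ring(s) + 9 π bond(s) = 11.)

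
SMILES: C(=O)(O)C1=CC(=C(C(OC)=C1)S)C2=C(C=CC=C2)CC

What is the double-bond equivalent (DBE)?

9

Molecular formula from the SMILES: C16H16O3S.
DoU = (2C + 2 + N − H − X)/2 = (2·16 + 2 + 0 − 16 − 0)/2 = 18/2 = 9.
(Structurally: 2 ring(s) + 7 π bond(s) = 9.)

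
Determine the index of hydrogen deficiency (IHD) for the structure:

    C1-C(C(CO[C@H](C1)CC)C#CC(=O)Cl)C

Molecular formula from the SMILES: C12H17ClO2.
DoU = (2C + 2 + N − H − X)/2 = (2·12 + 2 + 0 − 17 − 1)/2 = 8/2 = 4.
(Structurally: 1 ring(s) + 3 π bond(s) = 4.)

4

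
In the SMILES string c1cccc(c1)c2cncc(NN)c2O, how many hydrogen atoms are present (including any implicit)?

Hydrogens are implicit in SMILES; fill each atom to its normal valence:
  7 × C (aromatic): 1 H each → 7
  4 × C (aromatic): no H
  1 × N: 2 H
  1 × N: 1 H
  1 × N (aromatic): no H
  1 × O: 1 H
  Total hydrogens = 11.

11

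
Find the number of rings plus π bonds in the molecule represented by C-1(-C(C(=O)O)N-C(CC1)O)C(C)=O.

Molecular formula from the SMILES: C8H13NO4.
DoU = (2C + 2 + N − H − X)/2 = (2·8 + 2 + 1 − 13 − 0)/2 = 6/2 = 3.
(Structurally: 1 ring(s) + 2 π bond(s) = 3.)

3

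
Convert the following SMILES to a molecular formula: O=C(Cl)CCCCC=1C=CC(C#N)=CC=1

Heavy atoms from the SMILES: 12 C, 1 Cl, 1 N, 1 O.
Implicit hydrogens by atom environment:
  4 × C: 2 H each → 8
  4 × C (aromatic): 1 H each → 4
  2 × C (aromatic): no H
  2 × C: no H
  1 × Cl: no H
  1 × N: no H
  1 × O: no H
  Total hydrogens = 12.
Molecular formula: C12H12ClNO

C12H12ClNO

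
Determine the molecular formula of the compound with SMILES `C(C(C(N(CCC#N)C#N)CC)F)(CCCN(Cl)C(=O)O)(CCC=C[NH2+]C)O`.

Heavy atoms from the SMILES: 18 C, 1 Cl, 1 F, 5 N, 3 O.
Implicit hydrogens by atom environment:
  8 × C: 2 H each → 16
  4 × C: 1 H each → 4
  4 × C: no H
  4 × N: no H
  2 × C: 3 H each → 6
  2 × O: 1 H each → 2
  1 × Cl: no H
  1 × F: no H
  1 × N (charge +1): 2 H
  1 × O: no H
  Total hydrogens = 30.
Net charge +1.
Molecular formula: C18H30ClFN5O3+

C18H30ClFN5O3+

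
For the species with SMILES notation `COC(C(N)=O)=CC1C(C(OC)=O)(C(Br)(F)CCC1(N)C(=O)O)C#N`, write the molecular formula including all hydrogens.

C14H17BrFN3O6

Heavy atoms from the SMILES: 1 Br, 14 C, 1 F, 3 N, 6 O.
Implicit hydrogens by atom environment:
  8 × C: no H
  5 × O: no H
  2 × C: 3 H each → 6
  2 × C: 2 H each → 4
  2 × C: 1 H each → 2
  2 × N: 2 H each → 4
  1 × Br: no H
  1 × F: no H
  1 × N: no H
  1 × O: 1 H
  Total hydrogens = 17.
Molecular formula: C14H17BrFN3O6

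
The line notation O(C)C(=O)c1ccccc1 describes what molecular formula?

Heavy atoms from the SMILES: 8 C, 2 O.
Implicit hydrogens by atom environment:
  5 × C (aromatic): 1 H each → 5
  2 × O: no H
  1 × C: 3 H
  1 × C (aromatic): no H
  1 × C: no H
  Total hydrogens = 8.
Molecular formula: C8H8O2

C8H8O2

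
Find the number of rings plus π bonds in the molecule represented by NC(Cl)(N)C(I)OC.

0

Molecular formula from the SMILES: C3H8ClIN2O.
DoU = (2C + 2 + N − H − X)/2 = (2·3 + 2 + 2 − 8 − 2)/2 = 0/2 = 0.
(Structurally: 0 ring(s) + 0 π bond(s) = 0.)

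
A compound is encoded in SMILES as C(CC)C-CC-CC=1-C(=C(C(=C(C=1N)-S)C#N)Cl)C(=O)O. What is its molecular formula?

Heavy atoms from the SMILES: 15 C, 1 Cl, 2 N, 2 O, 1 S.
Implicit hydrogens by atom environment:
  6 × C: 2 H each → 12
  6 × C (aromatic): no H
  2 × C: no H
  1 × C: 3 H
  1 × Cl: no H
  1 × N: 2 H
  1 × N: no H
  1 × O: 1 H
  1 × O: no H
  1 × S: 1 H
  Total hydrogens = 19.
Molecular formula: C15H19ClN2O2S

C15H19ClN2O2S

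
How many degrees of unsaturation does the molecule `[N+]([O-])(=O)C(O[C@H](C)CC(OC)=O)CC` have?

Molecular formula from the SMILES: C8H15NO5.
DoU = (2C + 2 + N − H − X)/2 = (2·8 + 2 + 1 − 15 − 0)/2 = 4/2 = 2.
(Structurally: 0 ring(s) + 2 π bond(s) = 2.)

2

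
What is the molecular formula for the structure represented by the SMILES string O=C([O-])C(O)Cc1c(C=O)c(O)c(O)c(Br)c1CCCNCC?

Heavy atoms from the SMILES: 1 Br, 15 C, 1 N, 6 O.
Implicit hydrogens by atom environment:
  6 × C (aromatic): no H
  5 × C: 2 H each → 10
  3 × O: 1 H each → 3
  2 × C: 1 H each → 2
  2 × O: no H
  1 × Br: no H
  1 × C: 3 H
  1 × C: no H
  1 × N: 1 H
  1 × O (charge -1): no H
  Total hydrogens = 19.
Net charge -1.
Molecular formula: C15H19BrNO6-

C15H19BrNO6-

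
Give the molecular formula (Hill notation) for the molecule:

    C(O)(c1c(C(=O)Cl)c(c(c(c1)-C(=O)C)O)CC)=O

C12H11ClO5

Heavy atoms from the SMILES: 12 C, 1 Cl, 5 O.
Implicit hydrogens by atom environment:
  5 × C (aromatic): no H
  3 × C: no H
  3 × O: no H
  2 × C: 3 H each → 6
  2 × O: 1 H each → 2
  1 × C: 2 H
  1 × C (aromatic): 1 H
  1 × Cl: no H
  Total hydrogens = 11.
Molecular formula: C12H11ClO5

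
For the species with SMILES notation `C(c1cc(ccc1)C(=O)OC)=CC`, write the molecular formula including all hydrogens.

C11H12O2

Heavy atoms from the SMILES: 11 C, 2 O.
Implicit hydrogens by atom environment:
  4 × C (aromatic): 1 H each → 4
  2 × C: 3 H each → 6
  2 × C: 1 H each → 2
  2 × C (aromatic): no H
  2 × O: no H
  1 × C: no H
  Total hydrogens = 12.
Molecular formula: C11H12O2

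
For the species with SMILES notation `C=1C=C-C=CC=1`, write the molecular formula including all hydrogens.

Heavy atoms from the SMILES: 6 C.
Implicit hydrogens by atom environment:
  6 × C (aromatic): 1 H each → 6
  Total hydrogens = 6.
Molecular formula: C6H6

C6H6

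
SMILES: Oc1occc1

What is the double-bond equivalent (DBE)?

3

Molecular formula from the SMILES: C4H4O2.
DoU = (2C + 2 + N − H − X)/2 = (2·4 + 2 + 0 − 4 − 0)/2 = 6/2 = 3.
(Structurally: 1 ring(s) + 2 π bond(s) = 3.)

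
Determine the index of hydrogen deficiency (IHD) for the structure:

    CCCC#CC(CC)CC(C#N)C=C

5

Molecular formula from the SMILES: C13H19N.
DoU = (2C + 2 + N − H − X)/2 = (2·13 + 2 + 1 − 19 − 0)/2 = 10/2 = 5.
(Structurally: 0 ring(s) + 5 π bond(s) = 5.)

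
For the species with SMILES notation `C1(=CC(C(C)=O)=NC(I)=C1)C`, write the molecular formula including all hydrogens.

C8H8INO

Heavy atoms from the SMILES: 8 C, 1 I, 1 N, 1 O.
Implicit hydrogens by atom environment:
  3 × C (aromatic): no H
  2 × C: 3 H each → 6
  2 × C (aromatic): 1 H each → 2
  1 × C: no H
  1 × I: no H
  1 × N (aromatic): no H
  1 × O: no H
  Total hydrogens = 8.
Molecular formula: C8H8INO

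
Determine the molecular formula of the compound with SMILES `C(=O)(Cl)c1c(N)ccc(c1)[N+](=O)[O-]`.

C7H5ClN2O3

Heavy atoms from the SMILES: 7 C, 1 Cl, 2 N, 3 O.
Implicit hydrogens by atom environment:
  3 × C (aromatic): 1 H each → 3
  3 × C (aromatic): no H
  2 × O: no H
  1 × C: no H
  1 × Cl: no H
  1 × N: 2 H
  1 × N (charge +1): no H
  1 × O (charge -1): no H
  Total hydrogens = 5.
Molecular formula: C7H5ClN2O3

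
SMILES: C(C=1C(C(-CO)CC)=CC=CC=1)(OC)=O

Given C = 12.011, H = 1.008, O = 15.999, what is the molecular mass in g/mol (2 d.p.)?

208.26

Molecular formula: C12H16O3.
M = 12×12.011 + 16×1.008 + 3×15.999 = 208.26 g/mol.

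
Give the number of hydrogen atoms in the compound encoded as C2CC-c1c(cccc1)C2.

Hydrogens are implicit in SMILES; fill each atom to its normal valence:
  4 × C: 2 H each → 8
  4 × C (aromatic): 1 H each → 4
  2 × C (aromatic): no H
  Total hydrogens = 12.

12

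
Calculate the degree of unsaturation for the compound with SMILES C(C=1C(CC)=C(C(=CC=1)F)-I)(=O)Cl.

5

Molecular formula from the SMILES: C9H7ClFIO.
DoU = (2C + 2 + N − H − X)/2 = (2·9 + 2 + 0 − 7 − 3)/2 = 10/2 = 5.
(Structurally: 1 ring(s) + 4 π bond(s) = 5.)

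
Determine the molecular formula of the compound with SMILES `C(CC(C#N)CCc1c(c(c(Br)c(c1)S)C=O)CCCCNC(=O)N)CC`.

C20H28BrN3O2S

Heavy atoms from the SMILES: 1 Br, 20 C, 3 N, 2 O, 1 S.
Implicit hydrogens by atom environment:
  9 × C: 2 H each → 18
  5 × C (aromatic): no H
  2 × C: 1 H each → 2
  2 × C: no H
  2 × O: no H
  1 × Br: no H
  1 × C: 3 H
  1 × C (aromatic): 1 H
  1 × N: 2 H
  1 × N: 1 H
  1 × N: no H
  1 × S: 1 H
  Total hydrogens = 28.
Molecular formula: C20H28BrN3O2S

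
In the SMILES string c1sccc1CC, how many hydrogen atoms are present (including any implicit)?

Hydrogens are implicit in SMILES; fill each atom to its normal valence:
  3 × C (aromatic): 1 H each → 3
  1 × C: 3 H
  1 × C: 2 H
  1 × C (aromatic): no H
  1 × S (aromatic): no H
  Total hydrogens = 8.

8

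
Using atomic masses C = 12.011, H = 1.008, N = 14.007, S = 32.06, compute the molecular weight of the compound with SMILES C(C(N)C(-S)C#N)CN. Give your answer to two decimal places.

145.22

Molecular formula: C5H11N3S.
M = 5×12.011 + 11×1.008 + 3×14.007 + 1×32.06 = 145.22 g/mol.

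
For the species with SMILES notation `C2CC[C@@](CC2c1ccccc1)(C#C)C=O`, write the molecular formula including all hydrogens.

C15H16O

Heavy atoms from the SMILES: 15 C, 1 O.
Implicit hydrogens by atom environment:
  5 × C (aromatic): 1 H each → 5
  4 × C: 2 H each → 8
  3 × C: 1 H each → 3
  2 × C: no H
  1 × C (aromatic): no H
  1 × O: no H
  Total hydrogens = 16.
Molecular formula: C15H16O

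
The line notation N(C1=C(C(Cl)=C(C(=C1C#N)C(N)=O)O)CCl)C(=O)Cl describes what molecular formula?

Heavy atoms from the SMILES: 10 C, 3 Cl, 3 N, 3 O.
Implicit hydrogens by atom environment:
  6 × C (aromatic): no H
  3 × C: no H
  3 × Cl: no H
  2 × O: no H
  1 × C: 2 H
  1 × N: 2 H
  1 × N: 1 H
  1 × N: no H
  1 × O: 1 H
  Total hydrogens = 6.
Molecular formula: C10H6Cl3N3O3

C10H6Cl3N3O3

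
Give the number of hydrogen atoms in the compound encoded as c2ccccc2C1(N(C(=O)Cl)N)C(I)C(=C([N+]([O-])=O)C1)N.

Hydrogens are implicit in SMILES; fill each atom to its normal valence:
  5 × C (aromatic): 1 H each → 5
  4 × C: no H
  2 × N: 2 H each → 4
  2 × O: no H
  1 × C: 2 H
  1 × C: 1 H
  1 × C (aromatic): no H
  1 × Cl: no H
  1 × I: no H
  1 × N: no H
  1 × N (charge +1): no H
  1 × O (charge -1): no H
  Total hydrogens = 12.

12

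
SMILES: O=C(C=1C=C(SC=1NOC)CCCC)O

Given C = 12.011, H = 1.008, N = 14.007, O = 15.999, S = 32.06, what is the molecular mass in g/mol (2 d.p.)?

229.29

Molecular formula: C10H15NO3S.
M = 10×12.011 + 15×1.008 + 1×14.007 + 3×15.999 + 1×32.06 = 229.29 g/mol.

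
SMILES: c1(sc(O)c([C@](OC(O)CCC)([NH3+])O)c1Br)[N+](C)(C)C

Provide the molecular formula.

Heavy atoms from the SMILES: 1 Br, 12 C, 2 N, 4 O, 1 S.
Implicit hydrogens by atom environment:
  4 × C: 3 H each → 12
  4 × C (aromatic): no H
  3 × O: 1 H each → 3
  2 × C: 2 H each → 4
  1 × Br: no H
  1 × C: 1 H
  1 × C: no H
  1 × N (charge +1): 3 H
  1 × N (charge +1): no H
  1 × O: no H
  1 × S (aromatic): no H
  Total hydrogens = 23.
Net charge +2.
Molecular formula: [C12H23BrN2O4S]2+

[C12H23BrN2O4S]2+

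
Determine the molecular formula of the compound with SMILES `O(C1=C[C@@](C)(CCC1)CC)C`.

Heavy atoms from the SMILES: 10 C, 1 O.
Implicit hydrogens by atom environment:
  4 × C: 2 H each → 8
  3 × C: 3 H each → 9
  2 × C: no H
  1 × C: 1 H
  1 × O: no H
  Total hydrogens = 18.
Molecular formula: C10H18O

C10H18O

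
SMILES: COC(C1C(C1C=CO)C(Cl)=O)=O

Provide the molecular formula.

Heavy atoms from the SMILES: 8 C, 1 Cl, 4 O.
Implicit hydrogens by atom environment:
  5 × C: 1 H each → 5
  3 × O: no H
  2 × C: no H
  1 × C: 3 H
  1 × Cl: no H
  1 × O: 1 H
  Total hydrogens = 9.
Molecular formula: C8H9ClO4

C8H9ClO4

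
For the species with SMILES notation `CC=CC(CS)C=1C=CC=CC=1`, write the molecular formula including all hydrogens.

C11H14S

Heavy atoms from the SMILES: 11 C, 1 S.
Implicit hydrogens by atom environment:
  5 × C (aromatic): 1 H each → 5
  3 × C: 1 H each → 3
  1 × C: 3 H
  1 × C: 2 H
  1 × C (aromatic): no H
  1 × S: 1 H
  Total hydrogens = 14.
Molecular formula: C11H14S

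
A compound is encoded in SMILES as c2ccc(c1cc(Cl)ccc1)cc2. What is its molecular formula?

C12H9Cl

Heavy atoms from the SMILES: 12 C, 1 Cl.
Implicit hydrogens by atom environment:
  9 × C (aromatic): 1 H each → 9
  3 × C (aromatic): no H
  1 × Cl: no H
  Total hydrogens = 9.
Molecular formula: C12H9Cl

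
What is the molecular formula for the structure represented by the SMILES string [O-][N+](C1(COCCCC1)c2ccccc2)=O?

Heavy atoms from the SMILES: 12 C, 1 N, 3 O.
Implicit hydrogens by atom environment:
  5 × C: 2 H each → 10
  5 × C (aromatic): 1 H each → 5
  2 × O: no H
  1 × C: no H
  1 × C (aromatic): no H
  1 × N (charge +1): no H
  1 × O (charge -1): no H
  Total hydrogens = 15.
Molecular formula: C12H15NO3

C12H15NO3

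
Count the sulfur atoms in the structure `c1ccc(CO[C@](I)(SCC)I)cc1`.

1

The symbol for sulfur appears 1 time in the SMILES.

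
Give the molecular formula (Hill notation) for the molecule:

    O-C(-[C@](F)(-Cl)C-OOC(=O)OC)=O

C5H6ClFO6

Heavy atoms from the SMILES: 5 C, 1 Cl, 1 F, 6 O.
Implicit hydrogens by atom environment:
  5 × O: no H
  3 × C: no H
  1 × C: 3 H
  1 × C: 2 H
  1 × Cl: no H
  1 × F: no H
  1 × O: 1 H
  Total hydrogens = 6.
Molecular formula: C5H6ClFO6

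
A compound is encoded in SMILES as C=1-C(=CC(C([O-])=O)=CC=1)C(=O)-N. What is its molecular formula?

Heavy atoms from the SMILES: 8 C, 1 N, 3 O.
Implicit hydrogens by atom environment:
  4 × C (aromatic): 1 H each → 4
  2 × C (aromatic): no H
  2 × C: no H
  2 × O: no H
  1 × N: 2 H
  1 × O (charge -1): no H
  Total hydrogens = 6.
Net charge -1.
Molecular formula: C8H6NO3-

C8H6NO3-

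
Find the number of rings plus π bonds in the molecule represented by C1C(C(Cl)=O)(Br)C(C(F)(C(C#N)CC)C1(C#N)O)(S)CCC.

6

Molecular formula from the SMILES: C14H17BrClFN2O2S.
DoU = (2C + 2 + N − H − X)/2 = (2·14 + 2 + 2 − 17 − 3)/2 = 12/2 = 6.
(Structurally: 1 ring(s) + 5 π bond(s) = 6.)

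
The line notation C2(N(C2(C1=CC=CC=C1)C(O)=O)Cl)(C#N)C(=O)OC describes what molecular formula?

C12H9ClN2O4

Heavy atoms from the SMILES: 12 C, 1 Cl, 2 N, 4 O.
Implicit hydrogens by atom environment:
  5 × C (aromatic): 1 H each → 5
  5 × C: no H
  3 × O: no H
  2 × N: no H
  1 × C: 3 H
  1 × C (aromatic): no H
  1 × Cl: no H
  1 × O: 1 H
  Total hydrogens = 9.
Molecular formula: C12H9ClN2O4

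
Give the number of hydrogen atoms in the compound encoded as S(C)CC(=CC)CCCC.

Hydrogens are implicit in SMILES; fill each atom to its normal valence:
  4 × C: 2 H each → 8
  3 × C: 3 H each → 9
  1 × C: 1 H
  1 × C: no H
  1 × S: no H
  Total hydrogens = 18.

18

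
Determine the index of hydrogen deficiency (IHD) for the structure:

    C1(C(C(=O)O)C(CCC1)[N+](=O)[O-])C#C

Molecular formula from the SMILES: C9H11NO4.
DoU = (2C + 2 + N − H − X)/2 = (2·9 + 2 + 1 − 11 − 0)/2 = 10/2 = 5.
(Structurally: 1 ring(s) + 4 π bond(s) = 5.)

5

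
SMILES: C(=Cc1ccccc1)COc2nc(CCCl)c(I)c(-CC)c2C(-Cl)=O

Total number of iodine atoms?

The symbol for iodine appears 1 time in the SMILES.

1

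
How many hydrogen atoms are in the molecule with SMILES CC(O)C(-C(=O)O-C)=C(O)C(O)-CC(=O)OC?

Hydrogens are implicit in SMILES; fill each atom to its normal valence:
  4 × C: no H
  4 × O: no H
  3 × C: 3 H each → 9
  3 × O: 1 H each → 3
  2 × C: 1 H each → 2
  1 × C: 2 H
  Total hydrogens = 16.

16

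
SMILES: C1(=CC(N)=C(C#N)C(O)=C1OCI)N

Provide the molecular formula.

C8H8IN3O2

Heavy atoms from the SMILES: 8 C, 1 I, 3 N, 2 O.
Implicit hydrogens by atom environment:
  5 × C (aromatic): no H
  2 × N: 2 H each → 4
  1 × C: 2 H
  1 × C (aromatic): 1 H
  1 × C: no H
  1 × I: no H
  1 × N: no H
  1 × O: 1 H
  1 × O: no H
  Total hydrogens = 8.
Molecular formula: C8H8IN3O2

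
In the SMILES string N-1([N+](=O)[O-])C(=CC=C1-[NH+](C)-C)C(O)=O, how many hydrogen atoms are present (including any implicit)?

10

Hydrogens are implicit in SMILES; fill each atom to its normal valence:
  2 × C: 3 H each → 6
  2 × C (aromatic): 1 H each → 2
  2 × C (aromatic): no H
  2 × O: no H
  1 × C: no H
  1 × N (charge +1): 1 H
  1 × N (aromatic): no H
  1 × N (charge +1): no H
  1 × O: 1 H
  1 × O (charge -1): no H
  Total hydrogens = 10.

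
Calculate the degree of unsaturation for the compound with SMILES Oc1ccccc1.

Molecular formula from the SMILES: C6H6O.
DoU = (2C + 2 + N − H − X)/2 = (2·6 + 2 + 0 − 6 − 0)/2 = 8/2 = 4.
(Structurally: 1 ring(s) + 3 π bond(s) = 4.)

4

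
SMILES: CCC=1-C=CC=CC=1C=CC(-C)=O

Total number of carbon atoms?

12

The symbol for carbon appears 12 times in the SMILES.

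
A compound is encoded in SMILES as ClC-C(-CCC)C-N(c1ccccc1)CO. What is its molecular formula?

Heavy atoms from the SMILES: 13 C, 1 Cl, 1 N, 1 O.
Implicit hydrogens by atom environment:
  5 × C: 2 H each → 10
  5 × C (aromatic): 1 H each → 5
  1 × C: 3 H
  1 × C: 1 H
  1 × C (aromatic): no H
  1 × Cl: no H
  1 × N: no H
  1 × O: 1 H
  Total hydrogens = 20.
Molecular formula: C13H20ClNO

C13H20ClNO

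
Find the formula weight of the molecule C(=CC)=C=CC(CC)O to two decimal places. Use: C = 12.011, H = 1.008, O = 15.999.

Molecular formula: C8H12O.
M = 8×12.011 + 12×1.008 + 1×15.999 = 124.18 g/mol.

124.18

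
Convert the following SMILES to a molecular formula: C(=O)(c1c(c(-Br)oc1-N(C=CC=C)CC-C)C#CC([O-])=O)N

C15H14BrN2O4-

Heavy atoms from the SMILES: 1 Br, 15 C, 2 N, 4 O.
Implicit hydrogens by atom environment:
  4 × C (aromatic): no H
  4 × C: no H
  3 × C: 2 H each → 6
  3 × C: 1 H each → 3
  2 × O: no H
  1 × Br: no H
  1 × C: 3 H
  1 × N: 2 H
  1 × N: no H
  1 × O (aromatic): no H
  1 × O (charge -1): no H
  Total hydrogens = 14.
Net charge -1.
Molecular formula: C15H14BrN2O4-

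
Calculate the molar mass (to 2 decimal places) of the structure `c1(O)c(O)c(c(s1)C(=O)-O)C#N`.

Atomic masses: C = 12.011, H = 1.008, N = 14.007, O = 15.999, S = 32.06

185.15

Molecular formula: C6H3NO4S.
M = 6×12.011 + 3×1.008 + 1×14.007 + 4×15.999 + 1×32.06 = 185.15 g/mol.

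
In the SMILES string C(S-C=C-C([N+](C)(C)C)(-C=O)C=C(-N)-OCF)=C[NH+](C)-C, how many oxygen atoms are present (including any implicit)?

The symbol for oxygen appears 2 times in the SMILES.

2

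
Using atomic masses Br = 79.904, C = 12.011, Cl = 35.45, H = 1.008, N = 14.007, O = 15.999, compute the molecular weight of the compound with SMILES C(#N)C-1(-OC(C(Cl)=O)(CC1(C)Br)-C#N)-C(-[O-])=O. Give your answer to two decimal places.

Molecular formula: C9H5BrClN2O4-.
M = 1×79.904 + 9×12.011 + 1×35.45 + 5×1.008 + 2×14.007 + 4×15.999 = 320.50 g/mol.

320.50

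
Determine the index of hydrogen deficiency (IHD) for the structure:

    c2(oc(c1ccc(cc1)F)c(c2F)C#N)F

Molecular formula from the SMILES: C11H4F3NO.
DoU = (2C + 2 + N − H − X)/2 = (2·11 + 2 + 1 − 4 − 3)/2 = 18/2 = 9.
(Structurally: 2 ring(s) + 7 π bond(s) = 9.)

9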